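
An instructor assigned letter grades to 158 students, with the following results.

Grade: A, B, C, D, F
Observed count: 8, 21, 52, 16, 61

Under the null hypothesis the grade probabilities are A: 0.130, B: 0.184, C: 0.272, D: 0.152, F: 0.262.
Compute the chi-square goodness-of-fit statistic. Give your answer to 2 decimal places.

23.75

Expected counts E_i = n·p_i: 158×0.130 = 20.54, 158×0.184 = 29.072, 158×0.272 = 42.976, 158×0.152 = 24.016, 158×0.262 = 41.396.
cat         O        E   (O−E)²/E
A           8    20.54      7.656
B          21   29.072      2.241
C          52   42.976      1.895
D          16   24.016      2.676
F          61   41.396      9.284
Sum = 23.75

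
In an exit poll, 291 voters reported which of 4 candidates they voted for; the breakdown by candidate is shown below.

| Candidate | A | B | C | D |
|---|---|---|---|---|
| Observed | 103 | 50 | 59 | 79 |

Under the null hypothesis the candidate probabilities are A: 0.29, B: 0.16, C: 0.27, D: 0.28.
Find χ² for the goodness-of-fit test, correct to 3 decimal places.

9.308

Expected counts E_i = n·p_i: 291×0.29 = 84.39, 291×0.16 = 46.56, 291×0.27 = 78.57, 291×0.28 = 81.48.
A: (103 − 84.39)²/84.39 = 346.3321/84.39 = 4.1039
B: (50 − 46.56)²/46.56 = 11.8336/46.56 = 0.2542
C: (59 − 78.57)²/78.57 = 382.9849/78.57 = 4.8744
D: (79 − 81.48)²/81.48 = 6.1504/81.48 = 0.0755
Sum = 9.308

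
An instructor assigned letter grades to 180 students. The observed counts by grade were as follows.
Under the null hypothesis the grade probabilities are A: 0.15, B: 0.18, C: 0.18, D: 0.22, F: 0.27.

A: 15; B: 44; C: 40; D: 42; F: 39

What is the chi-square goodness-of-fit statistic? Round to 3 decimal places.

13.311

Expected counts E_i = n·p_i: 180×0.15 = 27, 180×0.18 = 32.4, 180×0.18 = 32.4, 180×0.22 = 39.6, 180×0.27 = 48.6.
cat         O        E   (O−E)²/E
A          15       27     5.3333
B          44     32.4     4.1531
C          40     32.4     1.7827
D          42     39.6     0.1455
F          39     48.6     1.8963
Sum = 13.311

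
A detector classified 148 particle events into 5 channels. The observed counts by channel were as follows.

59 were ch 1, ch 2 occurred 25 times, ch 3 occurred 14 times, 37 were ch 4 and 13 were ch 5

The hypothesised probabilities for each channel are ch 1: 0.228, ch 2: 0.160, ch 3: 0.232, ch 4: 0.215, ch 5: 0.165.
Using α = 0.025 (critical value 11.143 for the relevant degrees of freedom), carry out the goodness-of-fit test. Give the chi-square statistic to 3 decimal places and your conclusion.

37.205; reject

Expected counts E_i = n·p_i: 148×0.228 = 33.744, 148×0.160 = 23.68, 148×0.232 = 34.336, 148×0.215 = 31.82, 148×0.165 = 24.42.
ch 1: (59 − 33.744)²/33.744 = 637.865536/33.744 = 18.9031
ch 2: (25 − 23.68)²/23.68 = 1.7424/23.68 = 0.0736
ch 3: (14 − 34.336)²/34.336 = 413.552896/34.336 = 12.0443
ch 4: (37 − 31.82)²/31.82 = 26.8324/31.82 = 0.8433
ch 5: (13 − 24.42)²/24.42 = 130.4164/24.42 = 5.3406
Sum = 37.205
df = 4. Since 37.205 > 11.143, we reject H₀.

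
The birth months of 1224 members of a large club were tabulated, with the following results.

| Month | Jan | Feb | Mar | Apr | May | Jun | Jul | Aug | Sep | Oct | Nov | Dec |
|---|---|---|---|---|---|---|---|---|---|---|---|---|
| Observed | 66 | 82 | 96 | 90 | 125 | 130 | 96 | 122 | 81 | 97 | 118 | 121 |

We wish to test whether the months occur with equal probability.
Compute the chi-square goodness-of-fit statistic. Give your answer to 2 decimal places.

46.16

Expected count for each of the 12 categories: 1224/12 = 102.
cat         O        E   (O−E)²/E
Jan        66      102     12.706
Feb        82      102      3.922
Mar        96      102      0.353
Apr        90      102      1.412
May       125      102      5.186
Jun       130      102      7.686
Jul        96      102      0.353
Aug       122      102      3.922
Sep        81      102      4.324
Oct        97      102      0.245
Nov       118      102      2.510
Dec       121      102      3.539
Sum = 46.16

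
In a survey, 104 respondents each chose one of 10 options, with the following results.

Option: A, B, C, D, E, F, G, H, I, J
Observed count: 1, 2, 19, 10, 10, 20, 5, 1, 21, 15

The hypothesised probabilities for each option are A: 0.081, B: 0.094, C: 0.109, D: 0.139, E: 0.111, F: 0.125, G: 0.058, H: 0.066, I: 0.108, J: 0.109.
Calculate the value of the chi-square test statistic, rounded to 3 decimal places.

Expected counts E_i = n·p_i: 104×0.081 = 8.424, 104×0.094 = 9.776, 104×0.109 = 11.336, 104×0.139 = 14.456, 104×0.111 = 11.544, 104×0.125 = 13, 104×0.058 = 6.032, 104×0.066 = 6.864, 104×0.108 = 11.232, 104×0.109 = 11.336.
A: (1 − 8.424)²/8.424 = 55.115776/8.424 = 6.5427
B: (2 − 9.776)²/9.776 = 60.466176/9.776 = 6.1852
C: (19 − 11.336)²/11.336 = 58.736896/11.336 = 5.1814
D: (10 − 14.456)²/14.456 = 19.855936/14.456 = 1.3735
E: (10 − 11.544)²/11.544 = 2.383936/11.544 = 0.2065
F: (20 − 13)²/13 = 49/13 = 3.7692
G: (5 − 6.032)²/6.032 = 1.065024/6.032 = 0.1766
H: (1 − 6.864)²/6.864 = 34.386496/6.864 = 5.0097
I: (21 − 11.232)²/11.232 = 95.413824/11.232 = 8.4948
J: (15 − 11.336)²/11.336 = 13.424896/11.336 = 1.1843
Sum = 38.124

38.124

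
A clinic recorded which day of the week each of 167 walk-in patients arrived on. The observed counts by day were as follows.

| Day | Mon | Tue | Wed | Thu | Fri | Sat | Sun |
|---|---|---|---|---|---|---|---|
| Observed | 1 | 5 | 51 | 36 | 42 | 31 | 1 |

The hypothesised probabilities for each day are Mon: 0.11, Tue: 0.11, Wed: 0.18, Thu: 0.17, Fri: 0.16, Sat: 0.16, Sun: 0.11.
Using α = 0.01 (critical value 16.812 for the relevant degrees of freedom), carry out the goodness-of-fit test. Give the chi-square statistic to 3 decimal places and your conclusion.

68.630; reject

Expected counts E_i = n·p_i: 167×0.11 = 18.37, 167×0.11 = 18.37, 167×0.18 = 30.06, 167×0.17 = 28.39, 167×0.16 = 26.72, 167×0.16 = 26.72, 167×0.11 = 18.37.
χ² = (1−18.37)²/18.37 + (5−18.37)²/18.37 + (51−30.06)²/30.06 + (36−28.39)²/28.39 + (42−26.72)²/26.72 + (31−26.72)²/26.72 + (1−18.37)²/18.37
   = 16.4244 + 9.7309 + 14.5869 + 2.0399 + 8.7380 + 0.6856 + 16.4244
Sum = 68.630
df = 6. Since 68.630 > 16.812, we reject H₀.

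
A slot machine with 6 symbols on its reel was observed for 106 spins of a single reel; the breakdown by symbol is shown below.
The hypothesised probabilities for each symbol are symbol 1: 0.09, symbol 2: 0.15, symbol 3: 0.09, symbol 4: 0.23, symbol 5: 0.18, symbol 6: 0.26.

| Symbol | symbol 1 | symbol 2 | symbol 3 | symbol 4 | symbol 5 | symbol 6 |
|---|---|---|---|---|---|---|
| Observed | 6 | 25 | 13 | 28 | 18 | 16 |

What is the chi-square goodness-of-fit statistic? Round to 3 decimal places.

Expected counts E_i = n·p_i: 106×0.09 = 9.54, 106×0.15 = 15.9, 106×0.09 = 9.54, 106×0.23 = 24.38, 106×0.18 = 19.08, 106×0.26 = 27.56.
symbol 1: (6 − 9.54)²/9.54 = 12.5316/9.54 = 1.3136
symbol 2: (25 − 15.9)²/15.9 = 82.81/15.9 = 5.2082
symbol 3: (13 − 9.54)²/9.54 = 11.9716/9.54 = 1.2549
symbol 4: (28 − 24.38)²/24.38 = 13.1044/24.38 = 0.5375
symbol 5: (18 − 19.08)²/19.08 = 1.1664/19.08 = 0.0611
symbol 6: (16 − 27.56)²/27.56 = 133.6336/27.56 = 4.8488
Sum = 13.224

13.224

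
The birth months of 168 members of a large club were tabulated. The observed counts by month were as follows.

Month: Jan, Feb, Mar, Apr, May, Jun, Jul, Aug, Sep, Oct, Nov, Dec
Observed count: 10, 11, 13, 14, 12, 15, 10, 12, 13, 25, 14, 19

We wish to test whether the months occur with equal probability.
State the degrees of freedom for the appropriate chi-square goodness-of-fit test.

11

There are k = 12 categories and no parameters were estimated from the data, so df = 12 − 1 = 11.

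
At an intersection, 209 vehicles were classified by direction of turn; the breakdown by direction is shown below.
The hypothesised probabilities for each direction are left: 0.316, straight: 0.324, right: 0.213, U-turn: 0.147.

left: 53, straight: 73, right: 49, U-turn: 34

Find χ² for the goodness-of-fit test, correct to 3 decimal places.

3.790

Expected counts E_i = n·p_i: 209×0.316 = 66.044, 209×0.324 = 67.716, 209×0.213 = 44.517, 209×0.147 = 30.723.
cat           O        E   (O−E)²/E
left         53   66.044     2.5763
straight     73   67.716     0.4123
right        49   44.517     0.4515
U-turn       34   30.723     0.3495
Sum = 3.790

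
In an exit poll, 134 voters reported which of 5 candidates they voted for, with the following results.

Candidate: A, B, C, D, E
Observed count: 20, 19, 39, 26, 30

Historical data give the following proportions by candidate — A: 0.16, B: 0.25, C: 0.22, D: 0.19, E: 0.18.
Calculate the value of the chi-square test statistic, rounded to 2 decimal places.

Expected counts E_i = n·p_i: 134×0.16 = 21.44, 134×0.25 = 33.5, 134×0.22 = 29.48, 134×0.19 = 25.46, 134×0.18 = 24.12.
χ² = (20−21.44)²/21.44 + (19−33.5)²/33.5 + (39−29.48)²/29.48 + (26−25.46)²/25.46 + (30−24.12)²/24.12
   = 0.097 + 6.276 + 3.074 + 0.011 + 1.433
Sum = 10.89

10.89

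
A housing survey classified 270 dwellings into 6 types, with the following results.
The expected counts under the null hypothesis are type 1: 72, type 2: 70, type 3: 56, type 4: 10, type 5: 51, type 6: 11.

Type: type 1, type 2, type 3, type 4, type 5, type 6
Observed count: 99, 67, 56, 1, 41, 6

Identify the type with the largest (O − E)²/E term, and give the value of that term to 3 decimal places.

cat         O        E   (O−E)²/E
type 1     99       72    10.1250
type 2     67       70     0.1286
type 3     56       56     0.0000
type 4      1       10     8.1000
type 5     41       51     1.9608
type 6      6       11     2.2727
The largest term is for type 1: 10.125.

type 1, 10.125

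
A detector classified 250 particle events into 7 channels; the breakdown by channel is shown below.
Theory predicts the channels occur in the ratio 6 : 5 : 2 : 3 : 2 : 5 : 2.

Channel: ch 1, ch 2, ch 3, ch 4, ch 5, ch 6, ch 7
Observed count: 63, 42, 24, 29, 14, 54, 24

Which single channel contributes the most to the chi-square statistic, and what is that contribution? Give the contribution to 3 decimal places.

Ratio total = 25. Expected counts: 250×6/25 = 60, 250×5/25 = 50, 250×2/25 = 20, 250×3/25 = 30, 250×2/25 = 20, 250×5/25 = 50, 250×2/25 = 20.
χ² = (63−60)²/60 + (42−50)²/50 + (24−20)²/20 + (29−30)²/30 + (14−20)²/20 + (54−50)²/50 + (24−20)²/20
   = 0.1500 + 1.2800 + 0.8000 + 0.0333 + 1.8000 + 0.3200 + 0.8000
The largest term is for ch 5: 1.800.

ch 5, 1.800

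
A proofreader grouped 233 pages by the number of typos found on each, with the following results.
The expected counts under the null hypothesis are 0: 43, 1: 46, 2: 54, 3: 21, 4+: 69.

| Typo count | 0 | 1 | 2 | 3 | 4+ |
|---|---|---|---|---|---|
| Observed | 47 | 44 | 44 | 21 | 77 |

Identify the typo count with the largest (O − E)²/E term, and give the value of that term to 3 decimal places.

0: (47 − 43)²/43 = 16/43 = 0.3721
1: (44 − 46)²/46 = 4/46 = 0.0870
2: (44 − 54)²/54 = 100/54 = 1.8519
3: (21 − 21)²/21 = 0/21 = 0.0000
4+: (77 − 69)²/69 = 64/69 = 0.9275
The largest term is for 2: 1.852.

2, 1.852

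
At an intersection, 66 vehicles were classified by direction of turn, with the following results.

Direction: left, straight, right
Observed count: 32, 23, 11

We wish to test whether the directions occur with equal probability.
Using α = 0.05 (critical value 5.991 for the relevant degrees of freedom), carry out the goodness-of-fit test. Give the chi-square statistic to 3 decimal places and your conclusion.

10.091; reject

Expected count for each of the 3 categories: 66/3 = 22.
χ² = (32−22)²/22 + (23−22)²/22 + (11−22)²/22
   = 4.5455 + 0.0455 + 5.5000
Sum = 10.091
df = 2. Since 10.091 > 5.991, we reject H₀.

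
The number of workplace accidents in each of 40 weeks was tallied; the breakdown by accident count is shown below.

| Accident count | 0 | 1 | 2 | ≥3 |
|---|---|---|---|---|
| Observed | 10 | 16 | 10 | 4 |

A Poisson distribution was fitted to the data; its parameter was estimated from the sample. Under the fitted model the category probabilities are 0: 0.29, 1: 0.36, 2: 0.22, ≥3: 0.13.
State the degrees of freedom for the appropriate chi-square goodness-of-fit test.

2

There are k = 4 categories and 1 parameter estimated from the data, so df = 4 − 1 − 1 = 2.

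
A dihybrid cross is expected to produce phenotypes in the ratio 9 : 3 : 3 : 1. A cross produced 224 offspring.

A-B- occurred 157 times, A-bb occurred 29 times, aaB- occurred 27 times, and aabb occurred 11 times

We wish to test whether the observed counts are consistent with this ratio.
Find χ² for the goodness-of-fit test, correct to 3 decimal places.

Ratio total = 16. Expected counts: 224×9/16 = 126, 224×3/16 = 42, 224×3/16 = 42, 224×1/16 = 14.
χ² = (157−126)²/126 + (29−42)²/42 + (27−42)²/42 + (11−14)²/14
   = 7.6270 + 4.0238 + 5.3571 + 0.6429
Sum = 17.651

17.651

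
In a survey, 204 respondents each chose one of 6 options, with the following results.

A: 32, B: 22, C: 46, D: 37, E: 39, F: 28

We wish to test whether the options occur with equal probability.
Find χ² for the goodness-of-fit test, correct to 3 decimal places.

10.647

Expected count for each of the 6 categories: 204/6 = 34.
cat         O        E   (O−E)²/E
A          32       34     0.1176
B          22       34     4.2353
C          46       34     4.2353
D          37       34     0.2647
E          39       34     0.7353
F          28       34     1.0588
Sum = 10.647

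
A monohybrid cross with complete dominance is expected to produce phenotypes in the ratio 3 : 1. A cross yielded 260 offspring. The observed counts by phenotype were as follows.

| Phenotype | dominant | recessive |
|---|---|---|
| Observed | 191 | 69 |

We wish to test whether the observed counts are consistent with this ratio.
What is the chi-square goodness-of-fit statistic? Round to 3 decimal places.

0.328

Ratio total = 4. Expected counts: 260×3/4 = 195, 260×1/4 = 65.
dominant: (191 − 195)²/195 = 16/195 = 0.0821
recessive: (69 − 65)²/65 = 16/65 = 0.2462
Sum = 0.328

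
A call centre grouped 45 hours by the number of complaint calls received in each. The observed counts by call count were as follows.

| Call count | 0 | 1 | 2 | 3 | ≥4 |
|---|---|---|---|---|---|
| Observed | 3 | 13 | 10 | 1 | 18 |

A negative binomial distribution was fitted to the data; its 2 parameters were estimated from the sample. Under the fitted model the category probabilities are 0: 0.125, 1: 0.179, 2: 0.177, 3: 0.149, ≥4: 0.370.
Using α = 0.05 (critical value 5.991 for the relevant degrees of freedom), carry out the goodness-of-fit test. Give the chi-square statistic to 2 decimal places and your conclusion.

9.74; reject

Expected counts E_i = n·p_i: 45×0.125 = 5.625, 45×0.179 = 8.055, 45×0.177 = 7.965, 45×0.149 = 6.705, 45×0.370 = 16.65.
cat         O        E   (O−E)²/E
0           3    5.625      1.225
1          13    8.055      3.036
2          10    7.965      0.520
3           1    6.705      4.854
≥4         18    16.65      0.109
Sum = 9.74
df = 2. Since 9.74 > 5.991, we reject H₀.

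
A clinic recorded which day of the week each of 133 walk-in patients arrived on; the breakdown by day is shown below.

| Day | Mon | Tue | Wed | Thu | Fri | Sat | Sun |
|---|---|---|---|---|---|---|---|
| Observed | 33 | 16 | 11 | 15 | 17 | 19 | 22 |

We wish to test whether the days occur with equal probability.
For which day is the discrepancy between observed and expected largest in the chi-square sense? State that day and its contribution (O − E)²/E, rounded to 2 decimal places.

Mon, 10.32

Under H₀ each category has probability 1/7, so each expected count is 133/7 = 19.
χ² = (33−19)²/19 + (16−19)²/19 + (11−19)²/19 + (15−19)²/19 + (17−19)²/19 + (19−19)²/19 + (22−19)²/19
   = 10.316 + 0.474 + 3.368 + 0.842 + 0.211 + 0.000 + 0.474
The largest term is for Mon: 10.32.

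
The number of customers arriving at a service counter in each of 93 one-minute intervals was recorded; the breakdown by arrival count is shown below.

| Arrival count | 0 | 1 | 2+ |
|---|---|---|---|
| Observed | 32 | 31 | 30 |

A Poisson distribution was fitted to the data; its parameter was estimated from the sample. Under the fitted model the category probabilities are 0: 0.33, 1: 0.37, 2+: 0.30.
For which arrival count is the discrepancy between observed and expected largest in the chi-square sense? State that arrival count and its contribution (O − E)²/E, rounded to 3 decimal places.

1, 0.338

Expected counts E_i = n·p_i: 93×0.33 = 30.69, 93×0.37 = 34.41, 93×0.30 = 27.9.
cat         O        E   (O−E)²/E
0          32    30.69     0.0559
1          31    34.41     0.3379
2+         30     27.9     0.1581
The largest term is for 1: 0.338.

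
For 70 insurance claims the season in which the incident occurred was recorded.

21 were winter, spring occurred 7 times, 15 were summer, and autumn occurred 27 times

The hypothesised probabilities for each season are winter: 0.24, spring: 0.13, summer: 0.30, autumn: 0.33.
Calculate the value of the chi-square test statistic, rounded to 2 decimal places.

Expected counts E_i = n·p_i: 70×0.24 = 16.8, 70×0.13 = 9.1, 70×0.30 = 21, 70×0.33 = 23.1.
χ² = (21−16.8)²/16.8 + (7−9.1)²/9.1 + (15−21)²/21 + (27−23.1)²/23.1
   = 1.050 + 0.485 + 1.714 + 0.658
Sum = 3.91

3.91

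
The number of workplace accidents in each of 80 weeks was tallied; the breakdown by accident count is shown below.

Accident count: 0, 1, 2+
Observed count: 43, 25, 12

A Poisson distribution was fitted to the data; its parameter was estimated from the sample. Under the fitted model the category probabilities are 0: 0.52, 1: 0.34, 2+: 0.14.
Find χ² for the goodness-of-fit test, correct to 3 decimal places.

0.282

Expected counts E_i = n·p_i: 80×0.52 = 41.6, 80×0.34 = 27.2, 80×0.14 = 11.2.
cat         O        E   (O−E)²/E
0          43     41.6     0.0471
1          25     27.2     0.1779
2+         12     11.2     0.0571
Sum = 0.282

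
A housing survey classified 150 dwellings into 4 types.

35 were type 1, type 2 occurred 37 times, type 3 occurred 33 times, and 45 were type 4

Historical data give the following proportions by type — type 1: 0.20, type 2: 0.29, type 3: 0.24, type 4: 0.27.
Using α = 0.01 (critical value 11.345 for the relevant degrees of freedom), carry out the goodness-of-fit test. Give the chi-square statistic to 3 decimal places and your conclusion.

2.555; do not reject

Expected counts E_i = n·p_i: 150×0.20 = 30, 150×0.29 = 43.5, 150×0.24 = 36, 150×0.27 = 40.5.
cat         O        E   (O−E)²/E
type 1     35       30     0.8333
type 2     37     43.5     0.9713
type 3     33       36     0.2500
type 4     45     40.5     0.5000
Sum = 2.555
df = 3. Since 2.555 < 11.345, we do not reject H₀.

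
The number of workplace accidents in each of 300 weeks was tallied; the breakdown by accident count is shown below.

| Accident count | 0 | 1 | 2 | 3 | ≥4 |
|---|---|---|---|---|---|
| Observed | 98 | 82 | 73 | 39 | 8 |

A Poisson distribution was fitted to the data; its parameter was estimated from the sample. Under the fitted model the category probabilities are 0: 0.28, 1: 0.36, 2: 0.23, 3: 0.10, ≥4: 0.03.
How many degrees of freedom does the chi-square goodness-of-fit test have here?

3

There are k = 5 categories and 1 parameter estimated from the data, so df = 5 − 1 − 1 = 3.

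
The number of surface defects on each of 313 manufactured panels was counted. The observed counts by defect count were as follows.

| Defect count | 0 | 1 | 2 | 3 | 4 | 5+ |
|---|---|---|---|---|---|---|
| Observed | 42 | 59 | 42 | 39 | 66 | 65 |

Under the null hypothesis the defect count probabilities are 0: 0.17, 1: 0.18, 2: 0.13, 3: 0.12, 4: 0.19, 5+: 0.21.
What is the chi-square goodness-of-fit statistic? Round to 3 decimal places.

Expected counts E_i = n·p_i: 313×0.17 = 53.21, 313×0.18 = 56.34, 313×0.13 = 40.69, 313×0.12 = 37.56, 313×0.19 = 59.47, 313×0.21 = 65.73.
0: (42 − 53.21)²/53.21 = 125.6641/53.21 = 2.3617
1: (59 − 56.34)²/56.34 = 7.0756/56.34 = 0.1256
2: (42 − 40.69)²/40.69 = 1.7161/40.69 = 0.0422
3: (39 − 37.56)²/37.56 = 2.0736/37.56 = 0.0552
4: (66 − 59.47)²/59.47 = 42.6409/59.47 = 0.7170
5+: (65 − 65.73)²/65.73 = 0.5329/65.73 = 0.0081
Sum = 3.310

3.310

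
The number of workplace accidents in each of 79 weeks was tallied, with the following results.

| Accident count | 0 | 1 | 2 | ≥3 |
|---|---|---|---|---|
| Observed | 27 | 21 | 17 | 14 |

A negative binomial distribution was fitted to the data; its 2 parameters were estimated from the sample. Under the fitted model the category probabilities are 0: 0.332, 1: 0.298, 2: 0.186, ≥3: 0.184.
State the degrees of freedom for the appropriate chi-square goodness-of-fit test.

There are k = 4 categories and 2 parameters estimated from the data, so df = 4 − 1 − 2 = 1.

1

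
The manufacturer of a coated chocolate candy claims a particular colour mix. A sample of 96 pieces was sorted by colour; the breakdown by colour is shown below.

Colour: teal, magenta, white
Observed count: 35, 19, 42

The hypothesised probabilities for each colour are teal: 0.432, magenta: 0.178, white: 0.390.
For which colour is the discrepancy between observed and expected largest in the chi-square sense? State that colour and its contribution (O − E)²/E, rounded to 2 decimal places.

teal, 1.01

Expected counts E_i = n·p_i: 96×0.432 = 41.472, 96×0.178 = 17.088, 96×0.390 = 37.44.
χ² = (35−41.472)²/41.472 + (19−17.088)²/17.088 + (42−37.44)²/37.44
   = 1.010 + 0.214 + 0.555
The largest term is for teal: 1.01.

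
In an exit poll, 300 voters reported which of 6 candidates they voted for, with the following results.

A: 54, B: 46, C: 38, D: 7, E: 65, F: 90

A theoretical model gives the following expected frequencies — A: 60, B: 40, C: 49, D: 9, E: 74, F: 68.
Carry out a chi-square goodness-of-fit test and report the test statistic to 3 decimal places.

χ² = (54−60)²/60 + (46−40)²/40 + (38−49)²/49 + (7−9)²/9 + (65−74)²/74 + (90−68)²/68
   = 0.6000 + 0.9000 + 2.4694 + 0.4444 + 1.0946 + 7.1176
Sum = 12.626

12.626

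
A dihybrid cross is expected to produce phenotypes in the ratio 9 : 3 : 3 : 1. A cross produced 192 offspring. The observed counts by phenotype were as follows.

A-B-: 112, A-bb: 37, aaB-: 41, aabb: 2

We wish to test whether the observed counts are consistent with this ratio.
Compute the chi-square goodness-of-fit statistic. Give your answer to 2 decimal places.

Ratio total = 16. Expected counts: 192×9/16 = 108, 192×3/16 = 36, 192×3/16 = 36, 192×1/16 = 12.
χ² = (112−108)²/108 + (37−36)²/36 + (41−36)²/36 + (2−12)²/12
   = 0.148 + 0.028 + 0.694 + 8.333
Sum = 9.20

9.20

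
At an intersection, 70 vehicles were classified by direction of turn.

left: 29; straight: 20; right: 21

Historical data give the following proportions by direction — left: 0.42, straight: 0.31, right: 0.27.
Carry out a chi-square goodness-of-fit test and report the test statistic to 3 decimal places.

0.372

Expected counts E_i = n·p_i: 70×0.42 = 29.4, 70×0.31 = 21.7, 70×0.27 = 18.9.
χ² = (29−29.4)²/29.4 + (20−21.7)²/21.7 + (21−18.9)²/18.9
   = 0.0054 + 0.1332 + 0.2333
Sum = 0.372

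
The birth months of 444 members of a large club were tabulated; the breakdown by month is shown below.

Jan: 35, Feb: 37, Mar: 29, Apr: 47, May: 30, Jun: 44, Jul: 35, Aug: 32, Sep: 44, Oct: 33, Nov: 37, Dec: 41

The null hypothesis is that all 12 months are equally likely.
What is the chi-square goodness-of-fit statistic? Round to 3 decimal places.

Under H₀ each category has probability 1/12, so each expected count is 444/12 = 37.
Jan: (35 − 37)²/37 = 4/37 = 0.1081
Feb: (37 − 37)²/37 = 0/37 = 0.0000
Mar: (29 − 37)²/37 = 64/37 = 1.7297
Apr: (47 − 37)²/37 = 100/37 = 2.7027
May: (30 − 37)²/37 = 49/37 = 1.3243
Jun: (44 − 37)²/37 = 49/37 = 1.3243
Jul: (35 − 37)²/37 = 4/37 = 0.1081
Aug: (32 − 37)²/37 = 25/37 = 0.6757
Sep: (44 − 37)²/37 = 49/37 = 1.3243
Oct: (33 − 37)²/37 = 16/37 = 0.4324
Nov: (37 − 37)²/37 = 0/37 = 0.0000
Dec: (41 − 37)²/37 = 16/37 = 0.4324
Sum = 10.162

10.162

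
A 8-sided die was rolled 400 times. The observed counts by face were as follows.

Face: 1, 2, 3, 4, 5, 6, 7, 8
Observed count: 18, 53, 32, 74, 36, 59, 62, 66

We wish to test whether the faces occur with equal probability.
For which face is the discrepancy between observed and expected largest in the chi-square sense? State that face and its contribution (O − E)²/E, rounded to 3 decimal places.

1, 20.480

Under H₀ each category has probability 1/8, so each expected count is 400/8 = 50.
1: (18 − 50)²/50 = 1024/50 = 20.4800
2: (53 − 50)²/50 = 9/50 = 0.1800
3: (32 − 50)²/50 = 324/50 = 6.4800
4: (74 − 50)²/50 = 576/50 = 11.5200
5: (36 − 50)²/50 = 196/50 = 3.9200
6: (59 − 50)²/50 = 81/50 = 1.6200
7: (62 − 50)²/50 = 144/50 = 2.8800
8: (66 − 50)²/50 = 256/50 = 5.1200
The largest term is for 1: 20.480.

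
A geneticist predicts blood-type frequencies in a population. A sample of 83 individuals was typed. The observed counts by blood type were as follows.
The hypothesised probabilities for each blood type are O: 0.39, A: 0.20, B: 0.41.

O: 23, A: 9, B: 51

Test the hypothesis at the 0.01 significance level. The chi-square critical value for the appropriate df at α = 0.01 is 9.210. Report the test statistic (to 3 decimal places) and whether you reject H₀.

Expected counts E_i = n·p_i: 83×0.39 = 32.37, 83×0.20 = 16.6, 83×0.41 = 34.03.
cat         O        E   (O−E)²/E
O          23    32.37     2.7123
A           9     16.6     3.4795
B          51    34.03     8.4626
Sum = 14.654
df = 2. Since 14.654 > 9.210, we reject H₀.

14.654; reject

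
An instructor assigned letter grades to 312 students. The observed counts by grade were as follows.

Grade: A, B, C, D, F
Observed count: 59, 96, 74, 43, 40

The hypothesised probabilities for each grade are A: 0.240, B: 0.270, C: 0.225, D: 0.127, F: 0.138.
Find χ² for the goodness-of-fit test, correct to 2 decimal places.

Expected counts E_i = n·p_i: 312×0.240 = 74.88, 312×0.270 = 84.24, 312×0.225 = 70.2, 312×0.127 = 39.624, 312×0.138 = 43.056.
cat         O        E   (O−E)²/E
A          59    74.88      3.368
B          96    84.24      1.642
C          74     70.2      0.206
D          43   39.624      0.288
F          40   43.056      0.217
Sum = 5.72

5.72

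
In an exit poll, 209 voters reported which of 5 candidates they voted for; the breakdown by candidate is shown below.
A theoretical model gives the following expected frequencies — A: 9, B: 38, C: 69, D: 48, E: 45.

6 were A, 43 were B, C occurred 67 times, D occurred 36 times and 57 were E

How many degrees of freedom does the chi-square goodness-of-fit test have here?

There are k = 5 categories and no parameters were estimated from the data, so df = 5 − 1 = 4.

4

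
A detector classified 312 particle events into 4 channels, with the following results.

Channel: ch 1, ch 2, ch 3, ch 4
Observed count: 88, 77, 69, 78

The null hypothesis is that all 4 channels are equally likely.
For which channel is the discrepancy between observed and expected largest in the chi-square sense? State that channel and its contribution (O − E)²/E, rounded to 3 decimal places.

Under H₀ each category has probability 1/4, so each expected count is 312/4 = 78.
χ² = (88−78)²/78 + (77−78)²/78 + (69−78)²/78 + (78−78)²/78
   = 1.2821 + 0.0128 + 1.0385 + 0.0000
The largest term is for ch 1: 1.282.

ch 1, 1.282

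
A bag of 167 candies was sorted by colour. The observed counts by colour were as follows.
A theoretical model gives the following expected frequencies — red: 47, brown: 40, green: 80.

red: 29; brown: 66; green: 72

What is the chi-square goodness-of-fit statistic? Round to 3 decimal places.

cat         O        E   (O−E)²/E
red        29       47     6.8936
brown      66       40    16.9000
green      72       80     0.8000
Sum = 24.594

24.594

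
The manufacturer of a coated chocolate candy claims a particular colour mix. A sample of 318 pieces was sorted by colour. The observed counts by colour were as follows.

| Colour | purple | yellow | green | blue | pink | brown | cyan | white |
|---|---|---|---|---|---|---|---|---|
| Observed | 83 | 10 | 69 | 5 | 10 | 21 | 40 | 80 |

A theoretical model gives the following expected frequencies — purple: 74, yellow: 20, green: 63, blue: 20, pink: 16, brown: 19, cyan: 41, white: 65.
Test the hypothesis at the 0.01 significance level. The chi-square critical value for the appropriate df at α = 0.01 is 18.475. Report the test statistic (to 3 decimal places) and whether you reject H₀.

23.862; reject

cat         O        E   (O−E)²/E
purple     83       74     1.0946
yellow     10       20     5.0000
green      69       63     0.5714
blue        5       20    11.2500
pink       10       16     2.2500
brown      21       19     0.2105
cyan       40       41     0.0244
white      80       65     3.4615
Sum = 23.862
df = 7. Since 23.862 > 18.475, we reject H₀.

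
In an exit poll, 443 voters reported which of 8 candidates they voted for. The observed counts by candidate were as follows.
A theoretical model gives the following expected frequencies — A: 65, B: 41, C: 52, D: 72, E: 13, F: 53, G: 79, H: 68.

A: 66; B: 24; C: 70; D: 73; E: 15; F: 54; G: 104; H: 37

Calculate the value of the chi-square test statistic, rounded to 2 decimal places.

χ² = (66−65)²/65 + (24−41)²/41 + (70−52)²/52 + (73−72)²/72 + (15−13)²/13 + (54−53)²/53 + (104−79)²/79 + (37−68)²/68
   = 0.015 + 7.049 + 6.231 + 0.014 + 0.308 + 0.019 + 7.911 + 14.132
Sum = 35.68

35.68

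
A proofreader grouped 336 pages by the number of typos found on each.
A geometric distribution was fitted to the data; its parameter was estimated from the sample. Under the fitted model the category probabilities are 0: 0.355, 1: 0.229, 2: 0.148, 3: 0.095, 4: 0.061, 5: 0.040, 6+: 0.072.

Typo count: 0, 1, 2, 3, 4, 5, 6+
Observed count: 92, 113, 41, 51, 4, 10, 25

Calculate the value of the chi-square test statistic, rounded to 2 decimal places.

50.26

Expected counts E_i = n·p_i: 336×0.355 = 119.28, 336×0.229 = 76.944, 336×0.148 = 49.728, 336×0.095 = 31.92, 336×0.061 = 20.496, 336×0.040 = 13.44, 336×0.072 = 24.192.
χ² = (92−119.28)²/119.28 + (113−76.944)²/76.944 + (41−49.728)²/49.728 + (51−31.92)²/31.92 + (4−20.496)²/20.496 + (10−13.44)²/13.44 + (25−24.192)²/24.192
   = 6.239 + 16.896 + 1.532 + 11.405 + 13.277 + 0.880 + 0.027
Sum = 50.26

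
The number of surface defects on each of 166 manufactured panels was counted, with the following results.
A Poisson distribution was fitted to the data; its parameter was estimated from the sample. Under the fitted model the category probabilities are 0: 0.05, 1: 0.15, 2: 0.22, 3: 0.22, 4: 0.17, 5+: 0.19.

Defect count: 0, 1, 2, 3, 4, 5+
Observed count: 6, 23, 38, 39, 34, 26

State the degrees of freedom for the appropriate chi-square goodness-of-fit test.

There are k = 6 categories and 1 parameter estimated from the data, so df = 6 − 1 − 1 = 4.

4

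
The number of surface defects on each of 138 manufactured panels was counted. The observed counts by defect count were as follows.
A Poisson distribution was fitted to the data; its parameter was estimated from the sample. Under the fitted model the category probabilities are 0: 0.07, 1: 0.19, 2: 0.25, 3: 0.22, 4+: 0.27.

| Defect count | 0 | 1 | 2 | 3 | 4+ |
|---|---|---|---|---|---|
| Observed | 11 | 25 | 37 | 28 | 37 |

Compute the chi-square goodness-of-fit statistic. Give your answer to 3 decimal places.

Expected counts E_i = n·p_i: 138×0.07 = 9.66, 138×0.19 = 26.22, 138×0.25 = 34.5, 138×0.22 = 30.36, 138×0.27 = 37.26.
χ² = (11−9.66)²/9.66 + (25−26.22)²/26.22 + (37−34.5)²/34.5 + (28−30.36)²/30.36 + (37−37.26)²/37.26
   = 0.1859 + 0.0568 + 0.1812 + 0.1835 + 0.0018
Sum = 0.609

0.609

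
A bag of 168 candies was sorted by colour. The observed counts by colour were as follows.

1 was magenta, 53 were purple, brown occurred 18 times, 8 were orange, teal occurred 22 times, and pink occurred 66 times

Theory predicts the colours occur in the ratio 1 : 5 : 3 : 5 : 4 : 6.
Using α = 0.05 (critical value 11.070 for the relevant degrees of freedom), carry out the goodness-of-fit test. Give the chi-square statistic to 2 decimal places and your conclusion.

Ratio total = 24. Expected counts: 168×1/24 = 7, 168×5/24 = 35, 168×3/24 = 21, 168×5/24 = 35, 168×4/24 = 28, 168×6/24 = 42.
magenta: (1 − 7)²/7 = 36/7 = 5.143
purple: (53 − 35)²/35 = 324/35 = 9.257
brown: (18 − 21)²/21 = 9/21 = 0.429
orange: (8 − 35)²/35 = 729/35 = 20.829
teal: (22 − 28)²/28 = 36/28 = 1.286
pink: (66 − 42)²/42 = 576/42 = 13.714
Sum = 50.66
df = 5. Since 50.66 > 11.070, we reject H₀.

50.66; reject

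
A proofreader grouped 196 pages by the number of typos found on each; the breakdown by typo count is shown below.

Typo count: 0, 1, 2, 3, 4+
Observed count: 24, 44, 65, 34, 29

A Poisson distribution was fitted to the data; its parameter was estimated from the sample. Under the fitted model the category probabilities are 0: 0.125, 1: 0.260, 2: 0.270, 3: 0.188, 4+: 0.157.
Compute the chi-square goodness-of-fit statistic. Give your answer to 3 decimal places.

Expected counts E_i = n·p_i: 196×0.125 = 24.5, 196×0.260 = 50.96, 196×0.270 = 52.92, 196×0.188 = 36.848, 196×0.157 = 30.772.
cat         O        E   (O−E)²/E
0          24     24.5     0.0102
1          44    50.96     0.9506
2          65    52.92     2.7575
3          34   36.848     0.2201
4+         29   30.772     0.1020
Sum = 4.040

4.040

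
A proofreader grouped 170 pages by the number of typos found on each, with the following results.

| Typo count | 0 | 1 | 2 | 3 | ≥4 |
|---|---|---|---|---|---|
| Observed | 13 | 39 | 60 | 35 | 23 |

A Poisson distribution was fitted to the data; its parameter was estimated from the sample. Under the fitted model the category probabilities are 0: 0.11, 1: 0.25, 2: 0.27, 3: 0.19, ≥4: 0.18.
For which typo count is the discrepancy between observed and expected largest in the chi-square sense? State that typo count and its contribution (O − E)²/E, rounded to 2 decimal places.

Expected counts E_i = n·p_i: 170×0.11 = 18.7, 170×0.25 = 42.5, 170×0.27 = 45.9, 170×0.19 = 32.3, 170×0.18 = 30.6.
χ² = (13−18.7)²/18.7 + (39−42.5)²/42.5 + (60−45.9)²/45.9 + (35−32.3)²/32.3 + (23−30.6)²/30.6
   = 1.737 + 0.288 + 4.331 + 0.226 + 1.888
The largest term is for 2: 4.33.

2, 4.33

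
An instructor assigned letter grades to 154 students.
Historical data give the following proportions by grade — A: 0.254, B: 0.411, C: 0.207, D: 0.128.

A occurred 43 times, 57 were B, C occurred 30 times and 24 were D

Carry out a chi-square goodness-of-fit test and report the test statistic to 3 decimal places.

2.055

Expected counts E_i = n·p_i: 154×0.254 = 39.116, 154×0.411 = 63.294, 154×0.207 = 31.878, 154×0.128 = 19.712.
cat         O        E   (O−E)²/E
A          43   39.116     0.3857
B          57   63.294     0.6259
C          30   31.878     0.1106
D          24   19.712     0.9328
Sum = 2.055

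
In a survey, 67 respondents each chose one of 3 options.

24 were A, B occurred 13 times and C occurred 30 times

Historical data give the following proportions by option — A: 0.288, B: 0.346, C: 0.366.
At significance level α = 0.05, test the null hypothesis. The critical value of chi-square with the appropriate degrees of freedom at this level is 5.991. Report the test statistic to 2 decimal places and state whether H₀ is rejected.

6.84; reject

Expected counts E_i = n·p_i: 67×0.288 = 19.296, 67×0.346 = 23.182, 67×0.366 = 24.522.
cat         O        E   (O−E)²/E
A          24   19.296      1.147
B          13   23.182      4.472
C          30   24.522      1.224
Sum = 6.84
df = 2. Since 6.84 > 5.991, we reject H₀.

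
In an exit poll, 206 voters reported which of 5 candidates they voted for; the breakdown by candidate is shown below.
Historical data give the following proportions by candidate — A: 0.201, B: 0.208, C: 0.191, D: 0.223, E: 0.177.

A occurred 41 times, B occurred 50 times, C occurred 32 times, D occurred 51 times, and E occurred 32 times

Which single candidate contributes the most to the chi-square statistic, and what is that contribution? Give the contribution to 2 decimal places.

Expected counts E_i = n·p_i: 206×0.201 = 41.406, 206×0.208 = 42.848, 206×0.191 = 39.346, 206×0.223 = 45.938, 206×0.177 = 36.462.
cat         O        E   (O−E)²/E
A          41   41.406      0.004
B          50   42.848      1.194
C          32   39.346      1.372
D          51   45.938      0.558
E          32   36.462      0.546
The largest term is for C: 1.37.

C, 1.37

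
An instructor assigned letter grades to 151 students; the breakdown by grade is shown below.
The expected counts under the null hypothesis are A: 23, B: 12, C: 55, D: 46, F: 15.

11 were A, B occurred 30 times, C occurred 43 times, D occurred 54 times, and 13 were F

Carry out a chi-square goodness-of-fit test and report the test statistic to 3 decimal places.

cat         O        E   (O−E)²/E
A          11       23     6.2609
B          30       12    27.0000
C          43       55     2.6182
D          54       46     1.3913
F          13       15     0.2667
Sum = 37.537

37.537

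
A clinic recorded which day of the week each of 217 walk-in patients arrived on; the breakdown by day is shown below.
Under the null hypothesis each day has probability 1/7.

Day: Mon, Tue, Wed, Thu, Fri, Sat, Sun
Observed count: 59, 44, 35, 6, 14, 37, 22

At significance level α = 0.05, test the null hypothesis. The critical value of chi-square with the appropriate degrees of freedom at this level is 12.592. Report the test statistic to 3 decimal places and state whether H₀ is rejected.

64.516; reject

Expected count for each of the 7 categories: 217/7 = 31.
Mon: (59 − 31)²/31 = 784/31 = 25.2903
Tue: (44 − 31)²/31 = 169/31 = 5.4516
Wed: (35 − 31)²/31 = 16/31 = 0.5161
Thu: (6 − 31)²/31 = 625/31 = 20.1613
Fri: (14 − 31)²/31 = 289/31 = 9.3226
Sat: (37 − 31)²/31 = 36/31 = 1.1613
Sun: (22 − 31)²/31 = 81/31 = 2.6129
Sum = 64.516
df = 6. Since 64.516 > 12.592, we reject H₀.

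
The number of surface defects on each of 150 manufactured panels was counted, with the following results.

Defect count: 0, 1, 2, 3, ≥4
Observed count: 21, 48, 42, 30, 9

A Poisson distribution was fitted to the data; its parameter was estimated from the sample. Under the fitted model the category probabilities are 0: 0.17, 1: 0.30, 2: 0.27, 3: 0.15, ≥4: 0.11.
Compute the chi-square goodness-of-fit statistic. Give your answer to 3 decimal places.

Expected counts E_i = n·p_i: 150×0.17 = 25.5, 150×0.30 = 45, 150×0.27 = 40.5, 150×0.15 = 22.5, 150×0.11 = 16.5.
0: (21 − 25.5)²/25.5 = 20.25/25.5 = 0.7941
1: (48 − 45)²/45 = 9/45 = 0.2000
2: (42 − 40.5)²/40.5 = 2.25/40.5 = 0.0556
3: (30 − 22.5)²/22.5 = 56.25/22.5 = 2.5000
≥4: (9 − 16.5)²/16.5 = 56.25/16.5 = 3.4091
Sum = 6.959

6.959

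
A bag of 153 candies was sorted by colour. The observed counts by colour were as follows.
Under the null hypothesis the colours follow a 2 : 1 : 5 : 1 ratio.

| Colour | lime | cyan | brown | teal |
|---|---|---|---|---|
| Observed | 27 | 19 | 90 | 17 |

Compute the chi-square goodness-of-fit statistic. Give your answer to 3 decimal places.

1.971

Ratio total = 9. Expected counts: 153×2/9 = 34, 153×1/9 = 17, 153×5/9 = 85, 153×1/9 = 17.
cat         O        E   (O−E)²/E
lime       27       34     1.4412
cyan       19       17     0.2353
brown      90       85     0.2941
teal       17       17     0.0000
Sum = 1.971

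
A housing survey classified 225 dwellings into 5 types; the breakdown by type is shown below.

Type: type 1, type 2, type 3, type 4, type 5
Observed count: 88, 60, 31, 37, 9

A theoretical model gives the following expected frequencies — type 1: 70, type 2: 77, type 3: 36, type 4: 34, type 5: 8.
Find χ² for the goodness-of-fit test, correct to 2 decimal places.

9.47

χ² = (88−70)²/70 + (60−77)²/77 + (31−36)²/36 + (37−34)²/34 + (9−8)²/8
   = 4.629 + 3.753 + 0.694 + 0.265 + 0.125
Sum = 9.47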